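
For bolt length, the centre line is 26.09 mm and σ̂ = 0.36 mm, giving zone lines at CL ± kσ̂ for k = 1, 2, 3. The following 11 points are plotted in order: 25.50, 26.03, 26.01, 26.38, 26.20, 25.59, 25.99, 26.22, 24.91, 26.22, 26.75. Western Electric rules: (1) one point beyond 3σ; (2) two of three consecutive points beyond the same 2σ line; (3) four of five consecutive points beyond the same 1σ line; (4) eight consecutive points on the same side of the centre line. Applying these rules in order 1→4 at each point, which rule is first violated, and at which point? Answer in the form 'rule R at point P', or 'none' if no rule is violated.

Zone of each point (C = within 1σ̂, B = 1σ̂–2σ̂, A = 2σ̂–3σ̂, * = beyond 3σ̂; sign = side of CL): 1:-B, 2:-C, 3:-C, 4:+C, 5:+C, 6:-B, 7:-C, 8:+C, 9:-*, 10:+C, 11:+B
Rule 1 (one point beyond the 3σ limits) is satisfied at point 9.

rule 1 at point 9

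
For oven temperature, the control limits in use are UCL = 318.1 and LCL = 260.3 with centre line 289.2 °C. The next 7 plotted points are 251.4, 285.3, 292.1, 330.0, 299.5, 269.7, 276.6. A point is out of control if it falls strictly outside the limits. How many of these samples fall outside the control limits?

2

Compare each point to [260.3, 318.1]: sample 1 = 251.4 < LCL; sample 4 = 330.0 > UCL.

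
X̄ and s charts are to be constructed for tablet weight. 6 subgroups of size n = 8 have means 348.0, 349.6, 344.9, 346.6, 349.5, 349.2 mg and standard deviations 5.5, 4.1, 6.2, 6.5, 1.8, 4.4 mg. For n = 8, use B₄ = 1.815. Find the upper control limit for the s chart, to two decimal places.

8.62

s̄ = (5.5 + 4.1 + 6.2 + 6.5 + 1.8 + 4.4) / 6 = 4.7500
UCL_s = B₄·s̄ = 1.815 × 4.7500 = 8.6212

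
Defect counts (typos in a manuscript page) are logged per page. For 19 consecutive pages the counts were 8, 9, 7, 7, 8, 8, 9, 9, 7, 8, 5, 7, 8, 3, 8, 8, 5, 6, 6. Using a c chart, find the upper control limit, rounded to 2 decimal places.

15.18

c̄ = (8 + 9 + 7 + 7 + 8 + 8 + 9 + 9 + 7 + 8 + 5 + 7 + 8 + 3 + 8 + 8 + 5 + 6 + 6) / 19 = 136 / 19 = 7.1579
UCL = c̄ + 3√c̄ = 7.1579 + 3 × √7.1579 = 7.1579 + 3 × 2.6754 = 15.1842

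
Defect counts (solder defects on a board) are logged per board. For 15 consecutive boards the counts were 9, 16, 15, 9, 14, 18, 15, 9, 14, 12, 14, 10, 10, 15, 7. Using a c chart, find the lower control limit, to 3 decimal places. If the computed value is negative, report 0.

c̄ = (9 + 16 + 15 + 9 + 14 + 18 + 15 + 9 + 14 + 12 + 14 + 10 + 10 + 15 + 7) / 15 = 187 / 15 = 12.4667
LCL = c̄ − 3√c̄ = 12.4667 − 3 × 3.5308 = 1.8742

1.874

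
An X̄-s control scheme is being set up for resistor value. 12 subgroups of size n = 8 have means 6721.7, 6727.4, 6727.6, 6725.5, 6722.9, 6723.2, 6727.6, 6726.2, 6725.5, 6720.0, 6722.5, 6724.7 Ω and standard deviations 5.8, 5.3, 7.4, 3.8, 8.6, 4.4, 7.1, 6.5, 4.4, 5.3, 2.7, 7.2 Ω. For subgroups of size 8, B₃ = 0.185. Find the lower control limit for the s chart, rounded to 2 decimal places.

1.06

s̄ = (5.8 + 5.3 + 7.4 + 3.8 + 8.6 + 4.4 + 7.1 + 6.5 + 4.4 + 5.3 + 2.7 + 7.2) / 12 = 5.7083
LCL_s = B₃·s̄ = 0.185 × 5.7083 = 1.0560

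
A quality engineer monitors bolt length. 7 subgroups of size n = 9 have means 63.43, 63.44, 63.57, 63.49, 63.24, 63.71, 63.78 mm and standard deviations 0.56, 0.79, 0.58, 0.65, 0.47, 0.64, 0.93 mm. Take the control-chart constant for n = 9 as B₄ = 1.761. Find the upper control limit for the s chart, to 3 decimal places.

s̄ = (0.56 + 0.79 + 0.58 + 0.65 + 0.47 + 0.64 + 0.93) / 7 = 0.6600
UCL_s = B₄·s̄ = 1.761 × 0.6600 = 1.1623

1.162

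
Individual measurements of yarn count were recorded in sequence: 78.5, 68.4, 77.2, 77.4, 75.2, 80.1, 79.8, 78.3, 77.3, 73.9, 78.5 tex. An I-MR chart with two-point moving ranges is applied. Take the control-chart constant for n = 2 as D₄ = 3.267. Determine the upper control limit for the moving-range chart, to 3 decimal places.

12.088

Moving ranges: 10.1, 8.8, 0.2, 2.2, 4.9, 0.3, 1.5, 1.0, 3.4, 4.6; M̄R̄ = 37.0000 / 10 = 3.7000
UCL_MR = D₄·M̄R̄ = 3.267 × 3.7000 = 12.0879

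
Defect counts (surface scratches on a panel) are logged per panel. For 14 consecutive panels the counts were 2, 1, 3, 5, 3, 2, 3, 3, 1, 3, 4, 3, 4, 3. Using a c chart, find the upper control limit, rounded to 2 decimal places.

c̄ = (2 + 1 + 3 + 5 + 3 + 2 + 3 + 3 + 1 + 3 + 4 + 3 + 4 + 3) / 14 = 40 / 14 = 2.8571
UCL = c̄ + 3√c̄ = 2.8571 + 3 × √2.8571 = 2.8571 + 3 × 1.6903 = 7.9281

7.93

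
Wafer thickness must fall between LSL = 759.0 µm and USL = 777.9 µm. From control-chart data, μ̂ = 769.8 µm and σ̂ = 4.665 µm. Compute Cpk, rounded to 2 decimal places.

0.58

Cpu = (USL − μ̂) / (3σ̂) = (777.9 − 769.8) / (3 × 4.665) = 0.5788; Cpl = (μ̂ − LSL) / (3σ̂) = (769.8 − 759.0) / (3 × 4.665) = 0.7717; Cpk = min(Cpu, Cpl) = 0.5788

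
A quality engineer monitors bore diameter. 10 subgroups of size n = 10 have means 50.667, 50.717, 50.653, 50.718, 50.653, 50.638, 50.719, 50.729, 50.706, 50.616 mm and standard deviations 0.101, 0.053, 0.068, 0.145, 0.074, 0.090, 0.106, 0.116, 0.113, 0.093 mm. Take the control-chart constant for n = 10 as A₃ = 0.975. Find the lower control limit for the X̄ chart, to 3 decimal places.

50.588

X̄̄ = (50.667 + 50.717 + 50.653 + 50.718 + 50.653 + 50.638 + 50.719 + 50.729 + 50.706 + 50.616) / 10 = 50.6816
s̄ = (0.101 + 0.053 + 0.068 + 0.145 + 0.074 + 0.090 + 0.106 + 0.116 + 0.113 + 0.093) / 10 = 0.0959
LCL = X̄̄ − A₃·s̄ = 50.6816 − 0.975 × 0.0959 = 50.5881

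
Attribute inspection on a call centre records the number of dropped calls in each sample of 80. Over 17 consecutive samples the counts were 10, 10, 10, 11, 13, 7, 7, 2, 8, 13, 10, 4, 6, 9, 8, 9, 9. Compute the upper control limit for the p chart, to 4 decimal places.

0.2112

p̄ = Σdᵢ / (k·n) = 146 / (17 × 80) = 0.10735
UCL = p̄ + 3·√(p̄(1−p̄)/n) = 0.10735 + 3 × √(0.10735×0.89265/80) = 0.10735 + 3 × 0.03461 = 0.21118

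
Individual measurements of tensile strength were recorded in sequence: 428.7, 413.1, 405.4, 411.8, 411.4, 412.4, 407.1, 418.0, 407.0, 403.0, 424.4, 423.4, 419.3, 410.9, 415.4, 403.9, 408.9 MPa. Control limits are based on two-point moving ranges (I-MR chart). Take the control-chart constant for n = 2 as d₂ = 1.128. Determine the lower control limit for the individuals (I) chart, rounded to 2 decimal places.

393.53

X̄ = (428.7 + 413.1 + 405.4 + 411.8 + 411.4 + 412.4 + 407.1 + 418.0 + 407.0 + 403.0 + 424.4 + 423.4 + 419.3 + 410.9 + 415.4 + 403.9 + 408.9) / 17 = 413.1824
Moving ranges: 15.6, 7.7, 6.4, 0.4, 1.0, 5.3, 10.9, 11.0, 4.0, 21.4, 1.0, 4.1, 8.4, 4.5, 11.5, 5.0; M̄R̄ = 118.2000 / 16 = 7.3875
LCL = X̄ − 3·M̄R̄/d₂ = 413.1824 − 3 × 7.3875 / 1.128 = 393.5347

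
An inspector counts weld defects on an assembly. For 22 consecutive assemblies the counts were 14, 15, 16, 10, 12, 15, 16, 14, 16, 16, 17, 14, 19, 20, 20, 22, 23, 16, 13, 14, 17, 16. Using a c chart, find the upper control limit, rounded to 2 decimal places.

28.19

c̄ = (14 + 15 + 16 + 10 + 12 + 15 + 16 + 14 + 16 + 16 + 17 + 14 + 19 + 20 + 20 + 22 + 23 + 16 + 13 + 14 + 17 + 16) / 22 = 355 / 22 = 16.1364
UCL = c̄ + 3√c̄ = 16.1364 + 3 × √16.1364 = 16.1364 + 3 × 4.0170 = 28.1874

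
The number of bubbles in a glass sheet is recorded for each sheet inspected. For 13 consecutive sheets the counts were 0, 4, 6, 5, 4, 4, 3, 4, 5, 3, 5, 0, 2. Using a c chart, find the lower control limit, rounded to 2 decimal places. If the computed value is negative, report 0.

c̄ = (0 + 4 + 6 + 5 + 4 + 4 + 3 + 4 + 5 + 3 + 5 + 0 + 2) / 13 = 45 / 13 = 3.4615
LCL = c̄ − 3√c̄ = 3.4615 − 3 × 1.8605 = -2.1200 → 0 (cannot be negative)

0.00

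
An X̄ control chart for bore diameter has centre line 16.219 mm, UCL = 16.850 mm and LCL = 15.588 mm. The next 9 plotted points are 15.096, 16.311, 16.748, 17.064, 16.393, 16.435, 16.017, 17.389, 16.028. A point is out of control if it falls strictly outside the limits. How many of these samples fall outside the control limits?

Compare each point to [15.588, 16.850]: sample 1 = 15.096 < LCL; sample 4 = 17.064 > UCL; sample 8 = 17.389 > UCL.

3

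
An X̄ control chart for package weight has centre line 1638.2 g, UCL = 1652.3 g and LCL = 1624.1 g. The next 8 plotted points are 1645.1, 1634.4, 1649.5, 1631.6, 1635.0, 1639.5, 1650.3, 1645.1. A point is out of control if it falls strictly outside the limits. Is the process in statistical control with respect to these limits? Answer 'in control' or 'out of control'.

in control

All 8 points lie within [1624.1, 1652.3].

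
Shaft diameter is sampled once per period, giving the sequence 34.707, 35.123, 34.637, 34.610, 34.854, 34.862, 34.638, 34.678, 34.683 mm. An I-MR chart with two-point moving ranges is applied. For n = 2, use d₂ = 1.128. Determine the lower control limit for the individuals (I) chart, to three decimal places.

34.273

X̄ = (34.707 + 35.123 + 34.637 + 34.610 + 34.854 + 34.862 + 34.638 + 34.678 + 34.683) / 9 = 34.7547
Moving ranges: 0.416, 0.486, 0.027, 0.244, 0.008, 0.224, 0.040, 0.005; M̄R̄ = 1.4500 / 8 = 0.1812
LCL = X̄ − 3·M̄R̄/d₂ = 34.7547 − 3 × 0.1812 / 1.128 = 34.2726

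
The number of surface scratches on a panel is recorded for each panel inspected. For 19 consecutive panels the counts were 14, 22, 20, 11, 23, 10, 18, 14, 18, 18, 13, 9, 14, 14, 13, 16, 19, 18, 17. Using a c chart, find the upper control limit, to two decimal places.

c̄ = (14 + 22 + 20 + 11 + 23 + 10 + 18 + 14 + 18 + 18 + 13 + 9 + 14 + 14 + 13 + 16 + 19 + 18 + 17) / 19 = 301 / 19 = 15.8421
UCL = c̄ + 3√c̄ = 15.8421 + 3 × √15.8421 = 15.8421 + 3 × 3.9802 = 27.7827

27.78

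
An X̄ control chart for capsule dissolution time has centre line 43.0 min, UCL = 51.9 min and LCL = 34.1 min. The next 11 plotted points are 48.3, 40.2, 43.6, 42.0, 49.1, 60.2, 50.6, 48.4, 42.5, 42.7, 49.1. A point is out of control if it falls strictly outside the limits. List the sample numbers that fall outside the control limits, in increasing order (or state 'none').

6

Compare each point to [34.1, 51.9]: sample 6 = 60.2 > UCL.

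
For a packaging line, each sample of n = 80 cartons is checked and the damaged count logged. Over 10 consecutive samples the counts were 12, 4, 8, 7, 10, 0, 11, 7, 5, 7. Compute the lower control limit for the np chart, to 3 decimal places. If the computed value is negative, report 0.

0.000

p̄ = Σdᵢ / (k·n) = 71 / (10 × 80) = 0.08875
LCL = np̄ − 3·√(np̄(1−p̄)) = 7.1000 − 3 × 2.5436 = -0.5308 → 0 (negative, so LCL = 0)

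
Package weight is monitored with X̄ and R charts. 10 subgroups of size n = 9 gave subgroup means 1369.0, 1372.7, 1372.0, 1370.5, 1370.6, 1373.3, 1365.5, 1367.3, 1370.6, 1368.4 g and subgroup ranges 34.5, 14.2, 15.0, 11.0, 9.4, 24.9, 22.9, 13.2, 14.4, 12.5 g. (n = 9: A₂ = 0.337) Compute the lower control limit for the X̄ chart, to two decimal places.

1364.19

X̄̄ = (1369.0 + 1372.7 + 1372.0 + 1370.5 + 1370.6 + 1373.3 + 1365.5 + 1367.3 + 1370.6 + 1368.4) / 10 = 13699.9000 / 10 = 1369.9900
R̄ = (34.5 + 14.2 + 15.0 + 11.0 + 9.4 + 24.9 + 22.9 + 13.2 + 14.4 + 12.5) / 10 = 172.0000 / 10 = 17.2000
LCL = X̄̄ − A₂·R̄ = 1369.9900 − 0.337 × 17.2000 = 1364.1936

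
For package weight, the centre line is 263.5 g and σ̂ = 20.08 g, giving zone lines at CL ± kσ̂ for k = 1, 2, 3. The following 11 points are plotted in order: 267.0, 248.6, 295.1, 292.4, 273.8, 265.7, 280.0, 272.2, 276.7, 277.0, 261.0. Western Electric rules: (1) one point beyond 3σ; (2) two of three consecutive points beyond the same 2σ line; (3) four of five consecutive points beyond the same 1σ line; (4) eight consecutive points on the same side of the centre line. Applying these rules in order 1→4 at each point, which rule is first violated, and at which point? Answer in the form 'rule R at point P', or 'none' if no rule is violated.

Zone of each point (C = within 1σ̂, B = 1σ̂–2σ̂, A = 2σ̂–3σ̂, * = beyond 3σ̂; sign = side of CL): 1:+C, 2:-C, 3:+B, 4:+B, 5:+C, 6:+C, 7:+C, 8:+C, 9:+C, 10:+C, 11:-C
Rule 4 (eight consecutive points on the same side of the centre line) is satisfied at point 10.

rule 4 at point 10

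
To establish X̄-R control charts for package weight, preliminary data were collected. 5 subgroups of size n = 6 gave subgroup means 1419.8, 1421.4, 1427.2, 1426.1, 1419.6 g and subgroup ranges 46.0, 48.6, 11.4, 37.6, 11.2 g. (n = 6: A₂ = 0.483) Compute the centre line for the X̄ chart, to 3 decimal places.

X̄̄ = (1419.8 + 1421.4 + 1427.2 + 1426.1 + 1419.6) / 5 = 7114.1000 / 5 = 1422.8200
CL = X̄̄ = 1422.8200

1422.820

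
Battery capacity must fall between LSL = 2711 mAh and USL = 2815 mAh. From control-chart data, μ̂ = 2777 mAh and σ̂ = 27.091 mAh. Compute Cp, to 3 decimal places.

0.640

Cp = (USL − LSL) / (6σ̂) = (2815 − 2711) / (6 × 27.091) = 104.0000 / 162.5460 = 0.6398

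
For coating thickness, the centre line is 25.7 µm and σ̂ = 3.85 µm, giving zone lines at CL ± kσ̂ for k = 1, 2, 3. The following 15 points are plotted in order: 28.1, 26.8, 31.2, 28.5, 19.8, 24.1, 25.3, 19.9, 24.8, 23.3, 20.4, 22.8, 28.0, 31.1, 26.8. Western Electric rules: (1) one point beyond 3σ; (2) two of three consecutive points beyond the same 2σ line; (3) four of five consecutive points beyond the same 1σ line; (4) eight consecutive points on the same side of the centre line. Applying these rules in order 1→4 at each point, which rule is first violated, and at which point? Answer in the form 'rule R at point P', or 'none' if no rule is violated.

rule 4 at point 12

Zone of each point (C = within 1σ̂, B = 1σ̂–2σ̂, A = 2σ̂–3σ̂, * = beyond 3σ̂; sign = side of CL): 1:+C, 2:+C, 3:+B, 4:+C, 5:-B, 6:-C, 7:-C, 8:-B, 9:-C, 10:-C, 11:-B, 12:-C, 13:+C, 14:+B, 15:+C
Rule 4 (eight consecutive points on the same side of the centre line) is satisfied at point 12.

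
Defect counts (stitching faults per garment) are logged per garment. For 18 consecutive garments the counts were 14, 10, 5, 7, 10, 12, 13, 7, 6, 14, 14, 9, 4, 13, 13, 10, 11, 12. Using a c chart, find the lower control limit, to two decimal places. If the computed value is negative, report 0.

c̄ = (14 + 10 + 5 + 7 + 10 + 12 + 13 + 7 + 6 + 14 + 14 + 9 + 4 + 13 + 13 + 10 + 11 + 12) / 18 = 184 / 18 = 10.2222
LCL = c̄ − 3√c̄ = 10.2222 − 3 × 3.1972 = 0.6306

0.63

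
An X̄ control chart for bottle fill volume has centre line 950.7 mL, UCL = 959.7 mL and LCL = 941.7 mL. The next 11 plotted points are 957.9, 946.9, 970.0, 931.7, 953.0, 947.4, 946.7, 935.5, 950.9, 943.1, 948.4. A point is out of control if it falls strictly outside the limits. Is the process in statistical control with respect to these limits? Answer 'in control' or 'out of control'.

Compare each point to [941.7, 959.7]: sample 3 = 970.0 > UCL; sample 4 = 931.7 < LCL; sample 8 = 935.5 < LCL.

out of control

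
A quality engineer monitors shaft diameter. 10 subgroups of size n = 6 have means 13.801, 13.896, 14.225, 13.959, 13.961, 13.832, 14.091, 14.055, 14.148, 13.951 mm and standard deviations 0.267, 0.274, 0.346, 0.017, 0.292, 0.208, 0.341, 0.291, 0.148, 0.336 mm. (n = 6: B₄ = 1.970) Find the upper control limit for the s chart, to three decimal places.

0.496

s̄ = (0.267 + 0.274 + 0.346 + 0.017 + 0.292 + 0.208 + 0.341 + 0.291 + 0.148 + 0.336) / 10 = 0.2520
UCL_s = B₄·s̄ = 1.970 × 0.2520 = 0.4964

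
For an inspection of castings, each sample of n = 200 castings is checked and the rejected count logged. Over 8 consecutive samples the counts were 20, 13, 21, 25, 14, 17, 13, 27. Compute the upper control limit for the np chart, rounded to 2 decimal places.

p̄ = Σdᵢ / (k·n) = 150 / (8 × 200) = 0.09375
UCL = np̄ + 3·√(np̄(1−p̄)) = 18.7500 + 3 × √(18.7500×0.90625) = 18.7500 + 3 × 4.1222 = 31.1165

31.12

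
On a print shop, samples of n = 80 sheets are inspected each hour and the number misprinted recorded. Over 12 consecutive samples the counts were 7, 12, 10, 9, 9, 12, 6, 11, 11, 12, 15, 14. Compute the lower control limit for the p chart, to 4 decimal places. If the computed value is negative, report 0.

p̄ = Σdᵢ / (k·n) = 128 / (12 × 80) = 0.13333
LCL = p̄ − 3·√(p̄(1−p̄)/n) = 0.13333 − 3 × 0.03801 = 0.01932

0.0193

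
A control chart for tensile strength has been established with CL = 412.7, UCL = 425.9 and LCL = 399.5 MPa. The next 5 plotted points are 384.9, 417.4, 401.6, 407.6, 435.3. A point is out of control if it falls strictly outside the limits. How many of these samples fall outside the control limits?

2

Compare each point to [399.5, 425.9]: sample 1 = 384.9 < LCL; sample 5 = 435.3 > UCL.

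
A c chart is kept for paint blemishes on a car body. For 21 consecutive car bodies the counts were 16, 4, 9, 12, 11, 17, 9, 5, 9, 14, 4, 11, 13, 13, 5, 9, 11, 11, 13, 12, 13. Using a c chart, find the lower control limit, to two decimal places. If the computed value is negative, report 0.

c̄ = (16 + 4 + 9 + 12 + 11 + 17 + 9 + 5 + 9 + 14 + 4 + 11 + 13 + 13 + 5 + 9 + 11 + 11 + 13 + 12 + 13) / 21 = 221 / 21 = 10.5238
LCL = c̄ − 3√c̄ = 10.5238 − 3 × 3.2440 = 0.7917

0.79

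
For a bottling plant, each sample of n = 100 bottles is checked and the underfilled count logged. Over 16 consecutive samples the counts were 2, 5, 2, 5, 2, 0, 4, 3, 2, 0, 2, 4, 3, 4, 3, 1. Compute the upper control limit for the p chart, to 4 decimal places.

0.0742

p̄ = Σdᵢ / (k·n) = 42 / (16 × 100) = 0.02625
UCL = p̄ + 3·√(p̄(1−p̄)/n) = 0.02625 + 3 × √(0.02625×0.97375/100) = 0.02625 + 3 × 0.01599 = 0.07421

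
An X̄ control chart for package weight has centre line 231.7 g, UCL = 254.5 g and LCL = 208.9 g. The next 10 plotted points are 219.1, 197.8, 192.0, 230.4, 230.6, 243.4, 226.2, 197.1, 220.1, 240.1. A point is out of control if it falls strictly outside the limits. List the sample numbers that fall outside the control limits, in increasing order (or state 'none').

Compare each point to [208.9, 254.5]: sample 2 = 197.8 < LCL; sample 3 = 192.0 < LCL; sample 8 = 197.1 < LCL.

2, 3, 8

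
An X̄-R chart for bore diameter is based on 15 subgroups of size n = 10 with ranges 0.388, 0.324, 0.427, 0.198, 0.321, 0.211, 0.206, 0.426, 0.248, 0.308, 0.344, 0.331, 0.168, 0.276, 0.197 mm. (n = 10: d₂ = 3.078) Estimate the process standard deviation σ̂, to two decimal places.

0.09

R̄ = (0.388 + 0.324 + 0.427 + 0.198 + 0.321 + 0.211 + 0.206 + 0.426 + 0.248 + 0.308 + 0.344 + 0.331 + 0.168 + 0.276 + 0.197) / 15 = 0.2915
σ̂ = R̄ / d₂ = 0.2915 / 3.078 = 0.0947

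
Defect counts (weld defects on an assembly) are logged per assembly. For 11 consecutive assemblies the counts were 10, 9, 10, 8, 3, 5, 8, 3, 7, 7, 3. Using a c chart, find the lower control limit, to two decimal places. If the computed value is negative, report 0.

0.00

c̄ = (10 + 9 + 10 + 8 + 3 + 5 + 8 + 3 + 7 + 7 + 3) / 11 = 73 / 11 = 6.6364
LCL = c̄ − 3√c̄ = 6.6364 − 3 × 2.5761 = -1.0920 → 0 (cannot be negative)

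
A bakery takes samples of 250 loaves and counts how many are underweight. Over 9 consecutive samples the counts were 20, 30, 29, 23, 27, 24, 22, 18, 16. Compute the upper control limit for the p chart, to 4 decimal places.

p̄ = Σdᵢ / (k·n) = 209 / (9 × 250) = 0.09289
UCL = p̄ + 3·√(p̄(1−p̄)/n) = 0.09289 + 3 × √(0.09289×0.90711/250) = 0.09289 + 3 × 0.01836 = 0.14797

0.1480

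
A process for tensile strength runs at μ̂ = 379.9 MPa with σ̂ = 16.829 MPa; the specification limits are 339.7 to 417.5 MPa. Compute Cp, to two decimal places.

Cp = (USL − LSL) / (6σ̂) = (417.5 − 339.7) / (6 × 16.829) = 77.8000 / 100.9740 = 0.7705

0.77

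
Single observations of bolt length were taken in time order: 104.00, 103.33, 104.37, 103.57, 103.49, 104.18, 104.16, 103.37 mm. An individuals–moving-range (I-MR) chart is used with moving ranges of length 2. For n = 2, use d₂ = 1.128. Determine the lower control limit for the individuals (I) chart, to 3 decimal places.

102.255

X̄ = (104.00 + 103.33 + 104.37 + 103.57 + 103.49 + 104.18 + 104.16 + 103.37) / 8 = 103.8088
Moving ranges: 0.67, 1.04, 0.80, 0.08, 0.69, 0.02, 0.79; M̄R̄ = 4.0900 / 7 = 0.5843
LCL = X̄ − 3·M̄R̄/d₂ = 103.8088 − 3 × 0.5843 / 1.128 = 102.2548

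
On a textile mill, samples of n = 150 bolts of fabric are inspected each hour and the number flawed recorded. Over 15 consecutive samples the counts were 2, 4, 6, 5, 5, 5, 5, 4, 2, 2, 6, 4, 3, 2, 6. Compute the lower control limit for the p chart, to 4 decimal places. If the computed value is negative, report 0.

p̄ = Σdᵢ / (k·n) = 61 / (15 × 150) = 0.02711
LCL = p̄ − 3·√(p̄(1−p̄)/n) = 0.02711 − 3 × 0.01326 = -0.01267 → 0 (negative, so LCL = 0)

0.0000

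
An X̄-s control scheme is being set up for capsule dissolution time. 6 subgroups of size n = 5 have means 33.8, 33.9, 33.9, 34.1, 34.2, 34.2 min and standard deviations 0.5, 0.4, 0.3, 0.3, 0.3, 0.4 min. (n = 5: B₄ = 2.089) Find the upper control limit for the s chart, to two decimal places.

0.77

s̄ = (0.5 + 0.4 + 0.3 + 0.3 + 0.3 + 0.4) / 6 = 0.3667
UCL_s = B₄·s̄ = 2.089 × 0.3667 = 0.7660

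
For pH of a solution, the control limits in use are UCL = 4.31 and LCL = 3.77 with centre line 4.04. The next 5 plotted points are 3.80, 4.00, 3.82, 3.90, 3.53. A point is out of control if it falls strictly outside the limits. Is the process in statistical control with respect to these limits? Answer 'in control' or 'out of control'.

out of control

Compare each point to [3.77, 4.31]: sample 5 = 3.53 < LCL.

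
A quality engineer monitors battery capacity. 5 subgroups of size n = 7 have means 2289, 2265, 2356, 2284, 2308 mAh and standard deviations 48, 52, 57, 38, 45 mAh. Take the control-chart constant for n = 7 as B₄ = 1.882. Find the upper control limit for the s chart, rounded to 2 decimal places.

90.34

s̄ = (48 + 52 + 57 + 38 + 45) / 5 = 48.0000
UCL_s = B₄·s̄ = 1.882 × 48.0000 = 90.3360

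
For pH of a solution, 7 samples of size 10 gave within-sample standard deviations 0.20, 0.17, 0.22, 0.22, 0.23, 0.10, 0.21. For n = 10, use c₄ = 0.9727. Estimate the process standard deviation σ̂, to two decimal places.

s̄ = (0.20 + 0.17 + 0.22 + 0.22 + 0.23 + 0.10 + 0.21) / 7 = 0.1929
σ̂ = s̄ / c₄ = 0.1929 / 0.9727 = 0.1983

0.20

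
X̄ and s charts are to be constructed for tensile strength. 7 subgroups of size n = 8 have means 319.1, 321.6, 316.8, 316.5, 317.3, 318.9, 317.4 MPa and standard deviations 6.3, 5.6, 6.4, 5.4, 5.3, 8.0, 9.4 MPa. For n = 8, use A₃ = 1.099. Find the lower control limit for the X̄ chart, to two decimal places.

310.94

X̄̄ = (319.1 + 321.6 + 316.8 + 316.5 + 317.3 + 318.9 + 317.4) / 7 = 318.2286
s̄ = (6.3 + 5.6 + 6.4 + 5.4 + 5.3 + 8.0 + 9.4) / 7 = 6.6286
LCL = X̄̄ − A₃·s̄ = 318.2286 − 1.099 × 6.6286 = 310.9438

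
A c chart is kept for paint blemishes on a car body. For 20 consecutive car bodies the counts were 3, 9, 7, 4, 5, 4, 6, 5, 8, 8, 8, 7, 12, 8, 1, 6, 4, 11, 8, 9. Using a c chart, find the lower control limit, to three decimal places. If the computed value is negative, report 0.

c̄ = (3 + 9 + 7 + 4 + 5 + 4 + 6 + 5 + 8 + 8 + 8 + 7 + 12 + 8 + 1 + 6 + 4 + 11 + 8 + 9) / 20 = 133 / 20 = 6.6500
LCL = c̄ − 3√c̄ = 6.6500 − 3 × 2.5788 = -1.0863 → 0 (cannot be negative)

0.000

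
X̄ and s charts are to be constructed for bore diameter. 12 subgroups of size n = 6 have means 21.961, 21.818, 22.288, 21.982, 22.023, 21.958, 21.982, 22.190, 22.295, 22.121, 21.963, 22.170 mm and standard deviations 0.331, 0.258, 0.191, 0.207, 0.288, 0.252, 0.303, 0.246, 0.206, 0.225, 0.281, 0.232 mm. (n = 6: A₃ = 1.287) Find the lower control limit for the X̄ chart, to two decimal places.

21.74

X̄̄ = (21.961 + 21.818 + 22.288 + 21.982 + 22.023 + 21.958 + 21.982 + 22.190 + 22.295 + 22.121 + 21.963 + 22.170) / 12 = 22.0626
s̄ = (0.331 + 0.258 + 0.191 + 0.207 + 0.288 + 0.252 + 0.303 + 0.246 + 0.206 + 0.225 + 0.281 + 0.232) / 12 = 0.2517
LCL = X̄̄ − A₃·s̄ = 22.0626 − 1.287 × 0.2517 = 21.7387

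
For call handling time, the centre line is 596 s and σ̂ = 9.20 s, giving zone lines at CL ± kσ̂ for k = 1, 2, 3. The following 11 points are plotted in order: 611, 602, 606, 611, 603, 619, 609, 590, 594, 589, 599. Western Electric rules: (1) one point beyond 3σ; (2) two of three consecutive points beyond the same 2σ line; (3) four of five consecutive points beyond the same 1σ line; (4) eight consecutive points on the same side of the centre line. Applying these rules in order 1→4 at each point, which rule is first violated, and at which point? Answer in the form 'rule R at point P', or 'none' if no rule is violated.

rule 3 at point 7

Zone of each point (C = within 1σ̂, B = 1σ̂–2σ̂, A = 2σ̂–3σ̂, * = beyond 3σ̂; sign = side of CL): 1:+B, 2:+C, 3:+B, 4:+B, 5:+C, 6:+A, 7:+B, 8:-C, 9:-C, 10:-C, 11:+C
Rule 3 (four of five consecutive points beyond the same 1σ limit) is satisfied at point 7.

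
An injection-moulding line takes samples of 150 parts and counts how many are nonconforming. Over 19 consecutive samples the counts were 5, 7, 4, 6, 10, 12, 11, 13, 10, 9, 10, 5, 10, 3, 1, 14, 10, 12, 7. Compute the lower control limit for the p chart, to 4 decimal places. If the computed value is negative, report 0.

p̄ = Σdᵢ / (k·n) = 159 / (19 × 150) = 0.05579
LCL = p̄ − 3·√(p̄(1−p̄)/n) = 0.05579 − 3 × 0.01874 = -0.00043 → 0 (negative, so LCL = 0)

0.0000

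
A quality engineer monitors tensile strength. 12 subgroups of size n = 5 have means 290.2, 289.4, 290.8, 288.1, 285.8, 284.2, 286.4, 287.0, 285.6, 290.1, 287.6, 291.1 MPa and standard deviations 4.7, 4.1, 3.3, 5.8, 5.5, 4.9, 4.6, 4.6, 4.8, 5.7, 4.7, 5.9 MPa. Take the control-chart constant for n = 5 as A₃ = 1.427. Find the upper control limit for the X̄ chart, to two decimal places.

294.99

X̄̄ = (290.2 + 289.4 + 290.8 + 288.1 + 285.8 + 284.2 + 286.4 + 287.0 + 285.6 + 290.1 + 287.6 + 291.1) / 12 = 288.0250
s̄ = (4.7 + 4.1 + 3.3 + 5.8 + 5.5 + 4.9 + 4.6 + 4.6 + 4.8 + 5.7 + 4.7 + 5.9) / 12 = 4.8833
UCL = X̄̄ + A₃·s̄ = 288.0250 + 1.427 × 4.8833 = 294.9935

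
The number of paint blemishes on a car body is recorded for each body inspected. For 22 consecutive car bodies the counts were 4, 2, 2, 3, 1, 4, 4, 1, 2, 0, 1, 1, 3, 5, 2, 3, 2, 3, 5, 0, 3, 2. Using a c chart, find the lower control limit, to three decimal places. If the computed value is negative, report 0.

c̄ = (4 + 2 + 2 + 3 + 1 + 4 + 4 + 1 + 2 + 0 + 1 + 1 + 3 + 5 + 2 + 3 + 2 + 3 + 5 + 0 + 3 + 2) / 22 = 53 / 22 = 2.4091
LCL = c̄ − 3√c̄ = 2.4091 − 3 × 1.5521 = -2.2473 → 0 (cannot be negative)

0.000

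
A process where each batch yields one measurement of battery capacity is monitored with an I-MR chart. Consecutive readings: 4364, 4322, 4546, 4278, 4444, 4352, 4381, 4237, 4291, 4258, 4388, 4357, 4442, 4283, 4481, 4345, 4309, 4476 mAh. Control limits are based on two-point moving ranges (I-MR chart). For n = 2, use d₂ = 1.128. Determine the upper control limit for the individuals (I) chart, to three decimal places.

4676.064

X̄ = (4364 + 4322 + 4546 + 4278 + 4444 + 4352 + 4381 + 4237 + 4291 + 4258 + 4388 + 4357 + 4442 + 4283 + 4481 + 4345 + 4309 + 4476) / 18 = 4364.1111
Moving ranges: 42, 224, 268, 166, 92, 29, 144, 54, 33, 130, 31, 85, 159, 198, 136, 36, 167; M̄R̄ = 1994.0000 / 17 = 117.2941
UCL = X̄ + 3·M̄R̄/d₂ = 4364.1111 + 3 × 117.2941 / 1.128 = 4676.0636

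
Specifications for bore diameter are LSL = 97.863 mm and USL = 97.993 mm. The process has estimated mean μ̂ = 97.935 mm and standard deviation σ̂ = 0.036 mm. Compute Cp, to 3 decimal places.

0.602

Cp = (USL − LSL) / (6σ̂) = (97.993 − 97.863) / (6 × 0.036) = 0.1300 / 0.2160 = 0.6019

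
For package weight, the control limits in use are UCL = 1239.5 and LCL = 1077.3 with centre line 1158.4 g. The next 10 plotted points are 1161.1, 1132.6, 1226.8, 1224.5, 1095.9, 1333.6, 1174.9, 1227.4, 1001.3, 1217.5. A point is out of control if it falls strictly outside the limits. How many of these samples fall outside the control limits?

Compare each point to [1077.3, 1239.5]: sample 6 = 1333.6 > UCL; sample 9 = 1001.3 < LCL.

2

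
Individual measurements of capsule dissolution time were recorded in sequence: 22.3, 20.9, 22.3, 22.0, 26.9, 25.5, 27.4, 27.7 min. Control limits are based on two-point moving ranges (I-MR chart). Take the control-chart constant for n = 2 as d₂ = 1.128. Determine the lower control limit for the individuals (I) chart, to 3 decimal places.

X̄ = (22.3 + 20.9 + 22.3 + 22.0 + 26.9 + 25.5 + 27.4 + 27.7) / 8 = 24.3750
Moving ranges: 1.4, 1.4, 0.3, 4.9, 1.4, 1.9, 0.3; M̄R̄ = 11.6000 / 7 = 1.6571
LCL = X̄ − 3·M̄R̄/d₂ = 24.3750 − 3 × 1.6571 / 1.128 = 19.9677

19.968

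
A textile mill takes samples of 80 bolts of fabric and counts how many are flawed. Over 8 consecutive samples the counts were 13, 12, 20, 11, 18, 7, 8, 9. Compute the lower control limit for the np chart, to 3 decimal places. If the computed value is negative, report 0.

p̄ = Σdᵢ / (k·n) = 98 / (8 × 80) = 0.15313
LCL = np̄ − 3·√(np̄(1−p̄)) = 12.2500 − 3 × 3.2209 = 2.5873

2.587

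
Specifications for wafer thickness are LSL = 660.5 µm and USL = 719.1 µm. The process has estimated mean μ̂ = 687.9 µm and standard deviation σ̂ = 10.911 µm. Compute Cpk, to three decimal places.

0.837

Cpu = (USL − μ̂) / (3σ̂) = (719.1 − 687.9) / (3 × 10.911) = 0.9532; Cpl = (μ̂ − LSL) / (3σ̂) = (687.9 − 660.5) / (3 × 10.911) = 0.8371; Cpk = min(Cpu, Cpl) = 0.8371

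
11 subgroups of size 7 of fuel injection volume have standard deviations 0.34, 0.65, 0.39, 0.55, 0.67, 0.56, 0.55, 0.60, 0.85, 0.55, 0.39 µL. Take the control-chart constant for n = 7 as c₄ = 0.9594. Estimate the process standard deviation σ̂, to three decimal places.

s̄ = (0.34 + 0.65 + 0.39 + 0.55 + 0.67 + 0.56 + 0.55 + 0.60 + 0.85 + 0.55 + 0.39) / 11 = 0.5545
σ̂ = s̄ / c₄ = 0.5545 / 0.9594 = 0.5780

0.578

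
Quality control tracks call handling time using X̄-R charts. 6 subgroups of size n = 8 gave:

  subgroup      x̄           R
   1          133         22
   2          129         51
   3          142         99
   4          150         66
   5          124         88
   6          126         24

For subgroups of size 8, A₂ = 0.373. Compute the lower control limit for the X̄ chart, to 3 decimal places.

112.242

X̄̄ = (133 + 129 + 142 + 150 + 124 + 126) / 6 = 804.0000 / 6 = 134.0000
R̄ = (22 + 51 + 99 + 66 + 88 + 24) / 6 = 350.0000 / 6 = 58.3333
LCL = X̄̄ − A₂·R̄ = 134.0000 − 0.373 × 58.3333 = 112.2417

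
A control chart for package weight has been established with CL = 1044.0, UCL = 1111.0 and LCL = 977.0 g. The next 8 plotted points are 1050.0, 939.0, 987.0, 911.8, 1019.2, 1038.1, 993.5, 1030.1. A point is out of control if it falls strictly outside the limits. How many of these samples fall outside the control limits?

Compare each point to [977.0, 1111.0]: sample 2 = 939.0 < LCL; sample 4 = 911.8 < LCL.

2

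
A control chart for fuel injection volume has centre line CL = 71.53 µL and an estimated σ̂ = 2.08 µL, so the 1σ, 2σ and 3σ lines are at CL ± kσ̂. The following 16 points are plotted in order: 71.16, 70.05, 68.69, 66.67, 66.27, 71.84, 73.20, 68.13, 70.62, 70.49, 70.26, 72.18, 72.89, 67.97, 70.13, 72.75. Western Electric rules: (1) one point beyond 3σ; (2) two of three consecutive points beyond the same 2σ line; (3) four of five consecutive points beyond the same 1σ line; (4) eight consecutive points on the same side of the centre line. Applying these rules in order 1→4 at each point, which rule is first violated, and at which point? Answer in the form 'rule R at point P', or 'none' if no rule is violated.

rule 2 at point 5

Zone of each point (C = within 1σ̂, B = 1σ̂–2σ̂, A = 2σ̂–3σ̂, * = beyond 3σ̂; sign = side of CL): 1:-C, 2:-C, 3:-B, 4:-A, 5:-A, 6:+C, 7:+C, 8:-B, 9:-C, 10:-C, 11:-C, 12:+C, 13:+C, 14:-B, 15:-C, 16:+C
Rule 2 (two of three consecutive points beyond the same 2σ limit) is satisfied at point 5.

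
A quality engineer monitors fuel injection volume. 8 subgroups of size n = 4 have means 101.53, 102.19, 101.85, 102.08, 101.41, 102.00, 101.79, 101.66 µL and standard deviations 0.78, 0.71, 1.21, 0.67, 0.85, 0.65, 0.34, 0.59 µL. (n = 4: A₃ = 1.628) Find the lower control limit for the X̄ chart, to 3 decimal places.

100.633

X̄̄ = (101.53 + 102.19 + 101.85 + 102.08 + 101.41 + 102.00 + 101.79 + 101.66) / 8 = 101.8137
s̄ = (0.78 + 0.71 + 1.21 + 0.67 + 0.85 + 0.65 + 0.34 + 0.59) / 8 = 0.7250
LCL = X̄̄ − A₃·s̄ = 101.8137 − 1.628 × 0.7250 = 100.6334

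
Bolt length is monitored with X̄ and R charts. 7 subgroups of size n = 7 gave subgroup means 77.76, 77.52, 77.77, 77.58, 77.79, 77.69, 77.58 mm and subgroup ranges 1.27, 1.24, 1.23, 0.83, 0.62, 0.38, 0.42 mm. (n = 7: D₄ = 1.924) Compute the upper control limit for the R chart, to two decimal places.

1.65

R̄ = (1.27 + 1.24 + 1.23 + 0.83 + 0.62 + 0.38 + 0.42) / 7 = 5.9900 / 7 = 0.8557
UCL_R = D₄·R̄ = 1.924 × 0.8557 = 1.6464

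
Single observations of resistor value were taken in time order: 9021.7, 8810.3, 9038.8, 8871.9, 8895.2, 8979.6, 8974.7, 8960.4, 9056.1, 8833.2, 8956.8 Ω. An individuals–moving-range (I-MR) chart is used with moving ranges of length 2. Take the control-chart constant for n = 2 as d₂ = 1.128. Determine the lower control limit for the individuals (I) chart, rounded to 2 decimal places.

8632.60

X̄ = (9021.7 + 8810.3 + 9038.8 + 8871.9 + 8895.2 + 8979.6 + 8974.7 + 8960.4 + 9056.1 + 8833.2 + 8956.8) / 11 = 8945.3364
Moving ranges: 211.4, 228.5, 166.9, 23.3, 84.4, 4.9, 14.3, 95.7, 222.9, 123.6; M̄R̄ = 1175.9000 / 10 = 117.5900
LCL = X̄ − 3·M̄R̄/d₂ = 8945.3364 − 3 × 117.5900 / 1.128 = 8632.5970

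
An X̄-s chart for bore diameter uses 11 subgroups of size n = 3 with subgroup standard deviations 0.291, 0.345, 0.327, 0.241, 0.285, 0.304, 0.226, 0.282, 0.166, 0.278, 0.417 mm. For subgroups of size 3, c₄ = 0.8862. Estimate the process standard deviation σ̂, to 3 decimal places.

s̄ = (0.291 + 0.345 + 0.327 + 0.241 + 0.285 + 0.304 + 0.226 + 0.282 + 0.166 + 0.278 + 0.417) / 11 = 0.2875
σ̂ = s̄ / c₄ = 0.2875 / 0.8862 = 0.3244

0.324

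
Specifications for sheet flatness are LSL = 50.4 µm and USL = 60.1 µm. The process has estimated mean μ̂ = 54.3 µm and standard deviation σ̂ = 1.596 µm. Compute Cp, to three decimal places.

1.013

Cp = (USL − LSL) / (6σ̂) = (60.1 − 50.4) / (6 × 1.596) = 9.7000 / 9.5760 = 1.0129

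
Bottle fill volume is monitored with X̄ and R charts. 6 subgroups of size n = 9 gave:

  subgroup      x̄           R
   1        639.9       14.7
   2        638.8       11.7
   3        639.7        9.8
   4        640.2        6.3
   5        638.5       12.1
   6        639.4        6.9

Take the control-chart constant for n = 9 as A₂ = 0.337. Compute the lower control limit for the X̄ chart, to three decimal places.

635.962

X̄̄ = (639.9 + 638.8 + 639.7 + 640.2 + 638.5 + 639.4) / 6 = 3836.5000 / 6 = 639.4167
R̄ = (14.7 + 11.7 + 9.8 + 6.3 + 12.1 + 6.9) / 6 = 61.5000 / 6 = 10.2500
LCL = X̄̄ − A₂·R̄ = 639.4167 − 0.337 × 10.2500 = 635.9624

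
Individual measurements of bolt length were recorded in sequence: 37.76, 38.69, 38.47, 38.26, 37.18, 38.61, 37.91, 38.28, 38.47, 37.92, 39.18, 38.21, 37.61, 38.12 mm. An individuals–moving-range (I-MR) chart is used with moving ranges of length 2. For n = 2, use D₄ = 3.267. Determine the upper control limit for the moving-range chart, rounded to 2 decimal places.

Moving ranges: 0.93, 0.22, 0.21, 1.08, 1.43, 0.70, 0.37, 0.19, 0.55, 1.26, 0.97, 0.60, 0.51; M̄R̄ = 9.0200 / 13 = 0.6938
UCL_MR = D₄·M̄R̄ = 3.267 × 0.6938 = 2.2668

2.27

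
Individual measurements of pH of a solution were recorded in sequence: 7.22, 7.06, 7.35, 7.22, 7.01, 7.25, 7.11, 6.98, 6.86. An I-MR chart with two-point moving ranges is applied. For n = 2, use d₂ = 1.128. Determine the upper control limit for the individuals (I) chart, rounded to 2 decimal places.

X̄ = (7.22 + 7.06 + 7.35 + 7.22 + 7.01 + 7.25 + 7.11 + 6.98 + 6.86) / 9 = 7.1178
Moving ranges: 0.16, 0.29, 0.13, 0.21, 0.24, 0.14, 0.13, 0.12; M̄R̄ = 1.4200 / 8 = 0.1775
UCL = X̄ + 3·M̄R̄/d₂ = 7.1178 + 3 × 0.1775 / 1.128 = 7.5899

7.59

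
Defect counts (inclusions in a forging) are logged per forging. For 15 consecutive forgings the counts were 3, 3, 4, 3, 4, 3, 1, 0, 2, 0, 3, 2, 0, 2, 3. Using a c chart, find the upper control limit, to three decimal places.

6.650

c̄ = (3 + 3 + 4 + 3 + 4 + 3 + 1 + 0 + 2 + 0 + 3 + 2 + 0 + 2 + 3) / 15 = 33 / 15 = 2.2000
UCL = c̄ + 3√c̄ = 2.2000 + 3 × √2.2000 = 2.2000 + 3 × 1.4832 = 6.6497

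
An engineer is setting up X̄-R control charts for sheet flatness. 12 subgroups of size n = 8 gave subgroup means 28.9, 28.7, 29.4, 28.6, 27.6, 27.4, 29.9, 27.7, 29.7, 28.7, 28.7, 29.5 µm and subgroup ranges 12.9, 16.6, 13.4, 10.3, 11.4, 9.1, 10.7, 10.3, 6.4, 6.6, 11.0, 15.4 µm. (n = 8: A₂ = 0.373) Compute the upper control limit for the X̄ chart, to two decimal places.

X̄̄ = (28.9 + 28.7 + 29.4 + 28.6 + 27.6 + 27.4 + 29.9 + 27.7 + 29.7 + 28.7 + 28.7 + 29.5) / 12 = 344.8000 / 12 = 28.7333
R̄ = (12.9 + 16.6 + 13.4 + 10.3 + 11.4 + 9.1 + 10.7 + 10.3 + 6.4 + 6.6 + 11.0 + 15.4) / 12 = 134.1000 / 12 = 11.1750
UCL = X̄̄ + A₂·R̄ = 28.7333 + 0.373 × 11.1750 = 32.9016

32.90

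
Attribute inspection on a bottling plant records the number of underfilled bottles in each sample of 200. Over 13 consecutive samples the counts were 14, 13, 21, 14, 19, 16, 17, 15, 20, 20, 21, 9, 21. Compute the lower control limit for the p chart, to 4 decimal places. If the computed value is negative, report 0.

0.0256

p̄ = Σdᵢ / (k·n) = 220 / (13 × 200) = 0.08462
LCL = p̄ − 3·√(p̄(1−p̄)/n) = 0.08462 − 3 × 0.01968 = 0.02558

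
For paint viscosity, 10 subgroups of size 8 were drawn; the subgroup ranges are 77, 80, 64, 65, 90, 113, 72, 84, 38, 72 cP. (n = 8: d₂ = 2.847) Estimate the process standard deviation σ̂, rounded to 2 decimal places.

26.52

R̄ = (77 + 80 + 64 + 65 + 90 + 113 + 72 + 84 + 38 + 72) / 10 = 75.5000
σ̂ = R̄ / d₂ = 75.5000 / 2.847 = 26.5191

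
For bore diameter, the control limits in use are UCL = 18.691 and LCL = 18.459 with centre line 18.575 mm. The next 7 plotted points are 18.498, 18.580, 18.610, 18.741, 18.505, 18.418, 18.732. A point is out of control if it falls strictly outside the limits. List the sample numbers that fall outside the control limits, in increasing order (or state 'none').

Compare each point to [18.459, 18.691]: sample 4 = 18.741 > UCL; sample 6 = 18.418 < LCL; sample 7 = 18.732 > UCL.

4, 6, 7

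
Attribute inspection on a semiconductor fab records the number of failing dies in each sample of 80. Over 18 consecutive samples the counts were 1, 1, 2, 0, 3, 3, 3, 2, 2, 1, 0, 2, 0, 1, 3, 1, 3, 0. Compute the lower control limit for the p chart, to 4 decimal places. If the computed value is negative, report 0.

p̄ = Σdᵢ / (k·n) = 28 / (18 × 80) = 0.01944
LCL = p̄ − 3·√(p̄(1−p̄)/n) = 0.01944 − 3 × 0.01544 = -0.02687 → 0 (negative, so LCL = 0)

0.0000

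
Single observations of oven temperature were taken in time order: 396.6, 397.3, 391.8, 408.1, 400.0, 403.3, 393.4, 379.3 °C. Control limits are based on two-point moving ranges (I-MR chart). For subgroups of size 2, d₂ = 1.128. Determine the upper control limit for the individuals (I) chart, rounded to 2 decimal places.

X̄ = (396.6 + 397.3 + 391.8 + 408.1 + 400.0 + 403.3 + 393.4 + 379.3) / 8 = 396.2250
Moving ranges: 0.7, 5.5, 16.3, 8.1, 3.3, 9.9, 14.1; M̄R̄ = 57.9000 / 7 = 8.2714
UCL = X̄ + 3·M̄R̄/d₂ = 396.2250 + 3 × 8.2714 / 1.128 = 418.2235

418.22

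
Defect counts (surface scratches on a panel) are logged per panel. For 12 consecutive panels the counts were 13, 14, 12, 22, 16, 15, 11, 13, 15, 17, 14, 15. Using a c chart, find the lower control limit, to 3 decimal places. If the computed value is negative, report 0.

c̄ = (13 + 14 + 12 + 22 + 16 + 15 + 11 + 13 + 15 + 17 + 14 + 15) / 12 = 177 / 12 = 14.7500
LCL = c̄ − 3√c̄ = 14.7500 − 3 × 3.8406 = 3.2283

3.228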